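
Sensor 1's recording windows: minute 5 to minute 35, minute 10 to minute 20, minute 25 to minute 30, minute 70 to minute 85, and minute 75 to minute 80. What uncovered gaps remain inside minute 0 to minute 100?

minute 0 to minute 5, minute 35 to minute 70, minute 85 to minute 100

Covered (merged): minute 5 to minute 35, minute 70 to minute 85.
Gaps within minute 0 to minute 100: minute 0 to minute 5, minute 35 to minute 70, minute 85 to minute 100.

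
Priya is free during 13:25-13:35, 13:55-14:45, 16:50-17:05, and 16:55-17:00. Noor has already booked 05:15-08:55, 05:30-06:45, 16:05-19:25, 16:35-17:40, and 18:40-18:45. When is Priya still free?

First set merges to 13:25–13:35, 13:55–14:45, 16:50–17:05.
Second set merges to 05:15–08:55, 16:05–19:25.
13:25–13:35 is untouched.
13:55–14:45 is untouched.
16:50–17:05 lies entirely inside B → drops out.

13:25–13:35, 13:55–14:45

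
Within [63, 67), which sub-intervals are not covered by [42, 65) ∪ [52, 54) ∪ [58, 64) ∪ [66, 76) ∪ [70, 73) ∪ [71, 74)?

Covered (merged): [42, 65), [66, 76).
Complement within [63, 67): [65, 66).

[65, 66)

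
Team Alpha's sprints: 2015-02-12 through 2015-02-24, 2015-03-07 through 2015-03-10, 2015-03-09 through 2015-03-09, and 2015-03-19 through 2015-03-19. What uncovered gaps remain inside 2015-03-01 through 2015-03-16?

The merged coverage is 2015-02-12 through 2015-02-24, 2015-03-07 through 2015-03-10, 2015-03-19 through 2015-03-19.
Complement within 2015-03-01 through 2015-03-16: 2015-03-01 through 2015-03-06, 2015-03-11 through 2015-03-16.

2015-03-01 through 2015-03-06, 2015-03-11 through 2015-03-16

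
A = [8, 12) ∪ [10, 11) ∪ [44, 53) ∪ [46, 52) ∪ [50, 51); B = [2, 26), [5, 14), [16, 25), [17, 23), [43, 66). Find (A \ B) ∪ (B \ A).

A, merged: [8, 12), [44, 53).
B, merged: [2, 26), [43, 66).
Only in the first: none.
Only in the second: [2, 8), [12, 26), [43, 44), [53, 66).
Together these are the periods covered by exactly one.

[2, 8) ∪ [12, 26) ∪ [43, 44) ∪ [53, 66)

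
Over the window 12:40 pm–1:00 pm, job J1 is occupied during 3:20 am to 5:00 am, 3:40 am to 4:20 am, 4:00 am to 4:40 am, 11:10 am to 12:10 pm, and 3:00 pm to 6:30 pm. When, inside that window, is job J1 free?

12:40 pm-1:00 pm

The merged coverage is 3:20 am-5:00 am, 11:10 am-12:10 pm, 3:00 pm-6:30 pm.
Gaps within 12:40 pm-1:00 pm: 12:40 pm-1:00 pm.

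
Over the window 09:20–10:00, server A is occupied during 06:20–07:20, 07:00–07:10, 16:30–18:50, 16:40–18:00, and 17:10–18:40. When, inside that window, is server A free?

09:20–10:00

Covered (merged): 06:20–07:20, 16:30–18:50.
Uncovered inside 09:20–10:00: 09:20–10:00.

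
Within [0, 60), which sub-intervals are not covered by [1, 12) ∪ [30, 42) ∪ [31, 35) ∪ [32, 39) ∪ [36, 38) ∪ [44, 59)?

The merged coverage is [1, 12), [30, 42), [44, 59).
Gaps within [0, 60): [0, 1), [12, 30), [42, 44), [59, 60).

[0, 1) ∪ [12, 30) ∪ [42, 44) ∪ [59, 60)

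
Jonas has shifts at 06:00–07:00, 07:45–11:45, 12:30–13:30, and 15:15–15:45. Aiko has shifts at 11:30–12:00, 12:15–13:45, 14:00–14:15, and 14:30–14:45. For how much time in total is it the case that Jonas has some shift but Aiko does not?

5 h 15 min

A \ B = 06:00–07:00, 07:45–11:30, 15:15–15:45.
Total: 1 h + 3 h 45 min + 30 min = 5 h 15 min.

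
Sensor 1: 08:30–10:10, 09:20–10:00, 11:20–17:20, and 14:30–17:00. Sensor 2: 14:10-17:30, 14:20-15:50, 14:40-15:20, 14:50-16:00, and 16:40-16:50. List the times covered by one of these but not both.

A, merged: 08:30-10:10, 11:20-17:20.
B, merged: 14:10-17:30.
A \ B = 08:30-10:10, 11:20-14:10.
B \ A = 17:20-17:30.
Union of the two gives the symmetric difference.

08:30-10:10, 11:20-14:10, 17:20-17:30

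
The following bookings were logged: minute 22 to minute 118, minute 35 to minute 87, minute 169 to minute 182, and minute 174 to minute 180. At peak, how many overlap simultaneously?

Sweep endpoints in order; track running count of active intervals.
Peak of 2 reached at minute 35.

2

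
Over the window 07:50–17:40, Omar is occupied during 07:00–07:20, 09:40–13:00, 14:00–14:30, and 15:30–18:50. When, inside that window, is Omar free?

07:50–09:40, 13:00–14:00, 14:30–15:30

The merged coverage is 07:00–07:20, 09:40–13:00, 14:00–14:30, 15:30–18:50.
Uncovered inside 07:50–17:40: 07:50–09:40, 13:00–14:00, 14:30–15:30.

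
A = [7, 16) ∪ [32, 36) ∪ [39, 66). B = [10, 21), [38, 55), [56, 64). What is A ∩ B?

[10, 16) ∪ [39, 55) ∪ [56, 64)

[7, 16) meets the second set on [10, 16).
[32, 36): no overlap with the second set.
[39, 66) meets the second set on [39, 55), [56, 64).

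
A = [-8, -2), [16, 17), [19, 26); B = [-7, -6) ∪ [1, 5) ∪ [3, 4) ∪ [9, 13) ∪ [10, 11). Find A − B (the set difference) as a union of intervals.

[-8, -7) ∪ [-6, -2) ∪ [16, 17) ∪ [19, 26)

B, merged: [-7, -6), [1, 5), [9, 13).
[-8, -2) with B removed leaves [-8, -7), [-6, -2).
[16, 17) is untouched.
[19, 26) is untouched.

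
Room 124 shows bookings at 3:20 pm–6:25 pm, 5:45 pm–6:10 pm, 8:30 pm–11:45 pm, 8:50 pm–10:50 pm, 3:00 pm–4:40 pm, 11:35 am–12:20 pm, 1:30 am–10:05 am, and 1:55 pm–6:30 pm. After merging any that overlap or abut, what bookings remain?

Sort by start: 1:30 am–10:05 am, 11:35 am–12:20 pm, 1:55 pm–6:30 pm, 3:00 pm–4:40 pm, 3:20 pm–6:25 pm, 5:45 pm–6:10 pm, 8:30 pm–11:45 pm, 8:50 pm–10:50 pm.
11:35 am–12:20 pm is disjoint → start new block.
1:55 pm–6:30 pm is disjoint → start new block.
3:00 pm–4:40 pm overlaps/touches 1:55 pm–6:30 pm → extend to 1:55 pm–6:30 pm.
3:20 pm–6:25 pm overlaps/touches 1:55 pm–6:30 pm → extend to 1:55 pm–6:30 pm.
5:45 pm–6:10 pm overlaps/touches 1:55 pm–6:30 pm → extend to 1:55 pm–6:30 pm.
8:30 pm–11:45 pm is disjoint → start new block.
8:50 pm–10:50 pm overlaps/touches 8:30 pm–11:45 pm → extend to 8:30 pm–11:45 pm.

1:30 am–10:05 am, 11:35 am–12:20 pm, 1:55 pm–6:30 pm, 8:30 pm–11:45 pm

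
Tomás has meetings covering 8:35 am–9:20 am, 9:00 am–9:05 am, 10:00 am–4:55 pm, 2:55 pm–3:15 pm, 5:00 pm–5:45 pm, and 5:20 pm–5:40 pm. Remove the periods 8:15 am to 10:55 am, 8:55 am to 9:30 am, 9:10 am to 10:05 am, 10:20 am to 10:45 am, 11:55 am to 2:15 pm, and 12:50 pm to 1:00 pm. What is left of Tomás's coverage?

10:55 am–11:55 am, 2:15 pm–4:55 pm, 5:00 pm–5:45 pm

A, merged: 8:35 am–9:20 am, 10:00 am–4:55 pm, 5:00 pm–5:45 pm.
B, merged: 8:15 am–10:55 am, 11:55 am–2:15 pm.
8:35 am–9:20 am: fully covered by B → removed.
10:00 am–4:55 pm minus B → 10:55 am–11:55 am, 2:15 pm–4:55 pm.
5:00 pm–5:45 pm: no B overlap → unchanged.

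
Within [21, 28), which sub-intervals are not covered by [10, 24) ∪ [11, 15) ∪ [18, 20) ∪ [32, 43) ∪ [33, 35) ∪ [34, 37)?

[24, 28)

Covered (merged): [10, 24), [32, 43).
Complement within [21, 28): [24, 28).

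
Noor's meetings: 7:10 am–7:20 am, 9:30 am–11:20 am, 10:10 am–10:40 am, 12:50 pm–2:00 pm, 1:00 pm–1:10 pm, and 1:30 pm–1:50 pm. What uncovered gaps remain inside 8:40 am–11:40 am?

The merged coverage is 7:10 am–7:20 am, 9:30 am–11:20 am, 12:50 pm–2:00 pm.
Complement within 8:40 am–11:40 am: 8:40 am–9:30 am, 11:20 am–11:40 am.

8:40 am–9:30 am, 11:20 am–11:40 am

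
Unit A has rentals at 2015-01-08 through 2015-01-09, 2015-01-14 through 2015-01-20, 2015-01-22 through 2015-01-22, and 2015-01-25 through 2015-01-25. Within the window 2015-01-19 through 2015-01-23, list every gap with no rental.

2015-01-21 through 2015-01-21, 2015-01-23 through 2015-01-23

The merged coverage is 2015-01-08 through 2015-01-09, 2015-01-14 through 2015-01-20, 2015-01-22 through 2015-01-22, 2015-01-25 through 2015-01-25.
Uncovered inside 2015-01-19 through 2015-01-23: 2015-01-21 through 2015-01-21, 2015-01-23 through 2015-01-23.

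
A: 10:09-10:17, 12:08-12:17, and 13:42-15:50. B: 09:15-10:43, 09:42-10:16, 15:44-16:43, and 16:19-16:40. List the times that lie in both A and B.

10:09-10:17, 15:44-15:50

B, merged: 09:15-10:43, 15:44-16:43.
10:09-10:17 overlaps B on 10:09-10:17.
12:08-12:17 falls entirely outside B.
13:42-15:50 overlaps B on 15:44-15:50.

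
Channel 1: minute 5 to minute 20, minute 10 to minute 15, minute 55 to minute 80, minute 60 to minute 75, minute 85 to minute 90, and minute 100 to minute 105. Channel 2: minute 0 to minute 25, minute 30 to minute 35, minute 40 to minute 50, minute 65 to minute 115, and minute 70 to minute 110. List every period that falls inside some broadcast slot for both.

Merge the first list: minute 5 to minute 20, minute 55 to minute 80, minute 85 to minute 90, minute 100 to minute 105.
Merge the second list: minute 0 to minute 25, minute 30 to minute 35, minute 40 to minute 50, minute 65 to minute 115.
minute 5 to minute 20 meets the second set on minute 5 to minute 20.
minute 55 to minute 80 meets the second set on minute 65 to minute 80.
minute 85 to minute 90 meets the second set on minute 85 to minute 90.
minute 100 to minute 105 meets the second set on minute 100 to minute 105.

minute 5 to minute 20, minute 65 to minute 80, minute 85 to minute 90, minute 100 to minute 105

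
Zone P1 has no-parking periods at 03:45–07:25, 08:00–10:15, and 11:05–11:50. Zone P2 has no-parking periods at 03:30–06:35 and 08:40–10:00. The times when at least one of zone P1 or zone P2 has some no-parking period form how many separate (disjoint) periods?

A ∪ B = 03:30-07:25, 08:00-10:15, 11:05-11:50.
That is 3 disjoint pieces.

3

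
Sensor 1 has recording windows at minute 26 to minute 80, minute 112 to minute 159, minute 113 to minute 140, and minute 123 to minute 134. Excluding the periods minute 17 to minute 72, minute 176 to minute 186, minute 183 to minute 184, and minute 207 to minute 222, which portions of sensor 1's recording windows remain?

minute 72 to minute 80, minute 112 to minute 159

Merge the first list: minute 26 to minute 80, minute 112 to minute 159.
Merge the second list: minute 17 to minute 72, minute 176 to minute 186, minute 207 to minute 222.
minute 26 to minute 80 \ B = minute 72 to minute 80.
minute 112 to minute 159: nothing removed.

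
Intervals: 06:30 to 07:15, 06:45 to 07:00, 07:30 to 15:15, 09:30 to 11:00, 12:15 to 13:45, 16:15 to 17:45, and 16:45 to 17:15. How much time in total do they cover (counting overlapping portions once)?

Merged: 06:30-07:15, 07:30-15:15, 16:15-17:45.
Lengths: 45 min + 7 h 45 min + 1 h 30 min = 10 h.

10 h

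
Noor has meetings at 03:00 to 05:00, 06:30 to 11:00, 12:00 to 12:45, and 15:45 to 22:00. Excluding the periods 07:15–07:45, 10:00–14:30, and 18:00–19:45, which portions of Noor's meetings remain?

03:00-05:00: no B overlap → unchanged.
06:30-11:00 minus B → 06:30-07:15, 07:45-10:00.
12:00-12:45: fully covered by B → removed.
15:45-22:00 minus B → 15:45-18:00, 19:45-22:00.

03:00-05:00, 06:30-07:15, 07:45-10:00, 15:45-18:00, 19:45-22:00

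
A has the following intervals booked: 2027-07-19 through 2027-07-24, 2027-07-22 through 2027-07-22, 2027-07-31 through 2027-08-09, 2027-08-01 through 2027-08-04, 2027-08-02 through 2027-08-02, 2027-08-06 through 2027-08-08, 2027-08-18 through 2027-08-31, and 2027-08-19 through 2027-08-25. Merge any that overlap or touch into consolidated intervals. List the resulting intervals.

2027-07-22 through 2027-07-22 overlaps/touches 2027-07-19 through 2027-07-24 → extend to 2027-07-19 through 2027-07-24.
2027-07-31 through 2027-08-09 is disjoint → start new block.
2027-08-01 through 2027-08-04 overlaps/touches 2027-07-31 through 2027-08-09 → extend to 2027-07-31 through 2027-08-09.
2027-08-02 through 2027-08-02 overlaps/touches 2027-07-31 through 2027-08-09 → extend to 2027-07-31 through 2027-08-09.
2027-08-06 through 2027-08-08 overlaps/touches 2027-07-31 through 2027-08-09 → extend to 2027-07-31 through 2027-08-09.
2027-08-18 through 2027-08-31 is disjoint → start new block.
2027-08-19 through 2027-08-25 overlaps/touches 2027-08-18 through 2027-08-31 → extend to 2027-08-18 through 2027-08-31.

2027-07-19 through 2027-07-24, 2027-07-31 through 2027-08-09, 2027-08-18 through 2027-08-31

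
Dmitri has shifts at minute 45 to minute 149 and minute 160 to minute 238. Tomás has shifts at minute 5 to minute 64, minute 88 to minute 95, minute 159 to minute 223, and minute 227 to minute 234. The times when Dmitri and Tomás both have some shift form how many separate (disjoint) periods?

A ∩ B = minute 45 to minute 64, minute 88 to minute 95, minute 160 to minute 223, minute 227 to minute 234.
That is 4 disjoint pieces.

4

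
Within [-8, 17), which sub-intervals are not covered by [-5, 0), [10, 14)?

[-8, -5) ∪ [0, 10) ∪ [14, 17)

The merged coverage is [-5, 0), [10, 14).
Complement within [-8, 17): [-8, -5), [0, 10), [14, 17).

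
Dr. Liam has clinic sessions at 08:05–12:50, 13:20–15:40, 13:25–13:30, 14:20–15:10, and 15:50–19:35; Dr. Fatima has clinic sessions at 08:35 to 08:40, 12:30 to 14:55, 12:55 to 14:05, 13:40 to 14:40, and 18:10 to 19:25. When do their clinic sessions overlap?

08:35-08:40, 12:30-12:50, 13:20-14:55, 18:10-19:25

First set merges to 08:05-12:50, 13:20-15:40, 15:50-19:35.
Second set merges to 08:35-08:40, 12:30-14:55, 18:10-19:25.
08:05-12:50 meets the second set on 08:35-08:40, 12:30-12:50.
13:20-15:40 meets the second set on 13:20-14:55.
15:50-19:35 meets the second set on 18:10-19:25.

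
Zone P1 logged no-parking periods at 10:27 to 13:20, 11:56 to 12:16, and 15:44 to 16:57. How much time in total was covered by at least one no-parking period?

Merged: 10:27–13:20, 15:44–16:57.
Lengths: 2 h 53 min + 1 h 13 min = 4 h 6 min.

4 h 6 min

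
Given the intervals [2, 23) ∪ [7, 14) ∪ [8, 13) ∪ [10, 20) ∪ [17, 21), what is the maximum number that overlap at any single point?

4

At 10, 4 of the intervals are simultaneously active.
No point has more.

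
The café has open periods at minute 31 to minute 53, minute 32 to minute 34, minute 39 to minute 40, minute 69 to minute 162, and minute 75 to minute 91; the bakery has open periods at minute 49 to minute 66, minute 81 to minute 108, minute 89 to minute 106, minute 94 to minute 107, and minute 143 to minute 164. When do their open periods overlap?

A, merged: minute 31 to minute 53, minute 69 to minute 162.
B, merged: minute 49 to minute 66, minute 81 to minute 108, minute 143 to minute 164.
minute 31 to minute 53 overlaps B on minute 49 to minute 53.
minute 69 to minute 162 overlaps B on minute 81 to minute 108, minute 143 to minute 162.

minute 49 to minute 53, minute 81 to minute 108, minute 143 to minute 162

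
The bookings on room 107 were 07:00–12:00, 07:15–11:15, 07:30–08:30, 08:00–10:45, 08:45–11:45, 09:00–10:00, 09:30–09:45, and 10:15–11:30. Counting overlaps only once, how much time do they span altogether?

5 h

Merged: 07:00–12:00.
Length: 5 h.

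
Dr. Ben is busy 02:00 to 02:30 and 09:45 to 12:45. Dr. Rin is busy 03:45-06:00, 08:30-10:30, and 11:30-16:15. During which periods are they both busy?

02:00-02:30 meets no B interval.
09:45-12:45 ∩ B → 09:45-10:30, 11:30-12:45.

09:45-10:30, 11:30-12:45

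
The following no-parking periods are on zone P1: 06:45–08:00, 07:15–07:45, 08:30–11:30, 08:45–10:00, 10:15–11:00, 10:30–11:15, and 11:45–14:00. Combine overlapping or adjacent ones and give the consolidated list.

07:15-07:45 overlaps/touches 06:45-08:00 → extend to 06:45-08:00.
08:30-11:30 is disjoint → start new block.
08:45-10:00 overlaps/touches 08:30-11:30 → extend to 08:30-11:30.
10:15-11:00 overlaps/touches 08:30-11:30 → extend to 08:30-11:30.
10:30-11:15 overlaps/touches 08:30-11:30 → extend to 08:30-11:30.
11:45-14:00 is disjoint → start new block.

06:45-08:00, 08:30-11:30, 11:45-14:00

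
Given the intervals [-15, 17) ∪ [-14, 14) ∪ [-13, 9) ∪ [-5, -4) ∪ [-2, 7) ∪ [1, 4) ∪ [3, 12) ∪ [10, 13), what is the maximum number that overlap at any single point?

6

Sweep endpoints in order; track running count of active intervals.
Peak of 6 reached at 3.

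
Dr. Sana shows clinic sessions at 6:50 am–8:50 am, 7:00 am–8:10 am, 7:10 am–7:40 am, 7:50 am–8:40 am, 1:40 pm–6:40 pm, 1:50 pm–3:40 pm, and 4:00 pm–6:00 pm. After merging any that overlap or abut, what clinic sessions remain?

7:00 am–8:10 am overlaps/touches 6:50 am–8:50 am → extend to 6:50 am–8:50 am.
7:10 am–7:40 am overlaps/touches 6:50 am–8:50 am → extend to 6:50 am–8:50 am.
7:50 am–8:40 am overlaps/touches 6:50 am–8:50 am → extend to 6:50 am–8:50 am.
1:40 pm–6:40 pm is disjoint → start new block.
1:50 pm–3:40 pm overlaps/touches 1:40 pm–6:40 pm → extend to 1:40 pm–6:40 pm.
4:00 pm–6:00 pm overlaps/touches 1:40 pm–6:40 pm → extend to 1:40 pm–6:40 pm.

6:50 am–8:50 am, 1:40 pm–6:40 pm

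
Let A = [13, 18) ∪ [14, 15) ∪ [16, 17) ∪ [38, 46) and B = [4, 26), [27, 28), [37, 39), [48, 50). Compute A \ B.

[39, 46)

A, merged: [13, 18), [38, 46).
[13, 18) lies entirely inside B → drops out.
[38, 46) with B removed leaves [39, 46).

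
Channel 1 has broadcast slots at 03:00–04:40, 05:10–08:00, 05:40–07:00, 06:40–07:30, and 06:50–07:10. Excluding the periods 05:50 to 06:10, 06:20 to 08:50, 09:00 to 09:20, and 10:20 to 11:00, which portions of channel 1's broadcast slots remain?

A, merged: 03:00-04:40, 05:10-08:00.
03:00-04:40: nothing removed.
05:10-08:00 \ B = 05:10-05:50, 06:10-06:20.

03:00-04:40, 05:10-05:50, 06:10-06:20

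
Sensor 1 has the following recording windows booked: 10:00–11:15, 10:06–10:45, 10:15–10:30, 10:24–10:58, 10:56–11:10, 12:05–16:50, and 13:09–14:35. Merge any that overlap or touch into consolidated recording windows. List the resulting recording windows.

10:06–10:45 overlaps/touches 10:00–11:15 → extend to 10:00–11:15.
10:15–10:30 overlaps/touches 10:00–11:15 → extend to 10:00–11:15.
10:24–10:58 overlaps/touches 10:00–11:15 → extend to 10:00–11:15.
10:56–11:10 overlaps/touches 10:00–11:15 → extend to 10:00–11:15.
12:05–16:50 is disjoint → start new block.
13:09–14:35 overlaps/touches 12:05–16:50 → extend to 12:05–16:50.

10:00–11:15, 12:05–16:50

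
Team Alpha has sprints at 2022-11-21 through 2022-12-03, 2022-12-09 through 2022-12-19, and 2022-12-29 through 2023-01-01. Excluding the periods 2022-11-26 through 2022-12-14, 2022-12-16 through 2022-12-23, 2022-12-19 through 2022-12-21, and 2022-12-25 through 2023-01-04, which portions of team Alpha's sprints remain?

B, merged: 2022-11-26 through 2022-12-14, 2022-12-16 through 2022-12-23, 2022-12-25 through 2023-01-04.
2022-11-21 through 2022-12-03 with B removed leaves 2022-11-21 through 2022-11-25.
2022-12-09 through 2022-12-19 with B removed leaves 2022-12-15 through 2022-12-15.
2022-12-29 through 2023-01-01 lies entirely inside B → drops out.

2022-11-21 through 2022-11-25, 2022-12-15 through 2022-12-15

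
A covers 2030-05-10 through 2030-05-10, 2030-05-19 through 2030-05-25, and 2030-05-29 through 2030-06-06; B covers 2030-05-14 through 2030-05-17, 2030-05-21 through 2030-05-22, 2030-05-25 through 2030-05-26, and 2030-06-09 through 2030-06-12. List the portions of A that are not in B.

2030-05-10 through 2030-05-10: nothing removed.
2030-05-19 through 2030-05-25 \ B = 2030-05-19 through 2030-05-20, 2030-05-23 through 2030-05-24.
2030-05-29 through 2030-06-06: nothing removed.

2030-05-10 through 2030-05-10, 2030-05-19 through 2030-05-20, 2030-05-23 through 2030-05-24, 2030-05-29 through 2030-06-06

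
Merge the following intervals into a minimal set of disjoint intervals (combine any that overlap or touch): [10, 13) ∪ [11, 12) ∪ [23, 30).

[10, 13) ∪ [23, 30)

[11, 12) overlaps/touches [10, 13) → extend to [10, 13).
[23, 30) is disjoint → start new block.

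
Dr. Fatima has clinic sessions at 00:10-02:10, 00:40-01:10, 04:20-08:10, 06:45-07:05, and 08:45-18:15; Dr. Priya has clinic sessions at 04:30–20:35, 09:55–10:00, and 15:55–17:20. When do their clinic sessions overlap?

04:30-08:10, 08:45-18:15

Merge the first list: 00:10-02:10, 04:20-08:10, 08:45-18:15.
Merge the second list: 04:30-20:35.
00:10-02:10: no overlap with the second set.
04:20-08:10 meets the second set on 04:30-08:10.
08:45-18:15 meets the second set on 08:45-18:15.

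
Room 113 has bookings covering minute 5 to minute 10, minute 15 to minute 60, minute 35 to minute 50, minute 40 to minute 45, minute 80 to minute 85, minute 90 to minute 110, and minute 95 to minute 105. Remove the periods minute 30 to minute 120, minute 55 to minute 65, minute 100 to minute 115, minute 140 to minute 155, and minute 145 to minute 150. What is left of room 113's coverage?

minute 5 to minute 10, minute 15 to minute 30

A, merged: minute 5 to minute 10, minute 15 to minute 60, minute 80 to minute 85, minute 90 to minute 110.
B, merged: minute 30 to minute 120, minute 140 to minute 155.
minute 5 to minute 10: no B overlap → unchanged.
minute 15 to minute 60 minus B → minute 15 to minute 30.
minute 80 to minute 85: fully covered by B → removed.
minute 90 to minute 110: fully covered by B → removed.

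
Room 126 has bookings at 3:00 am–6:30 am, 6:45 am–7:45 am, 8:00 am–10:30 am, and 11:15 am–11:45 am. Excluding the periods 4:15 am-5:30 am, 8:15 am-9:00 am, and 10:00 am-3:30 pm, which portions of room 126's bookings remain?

3:00 am–6:30 am \ B = 3:00 am–4:15 am, 5:30 am–6:30 am.
6:45 am–7:45 am: nothing removed.
8:00 am–10:30 am \ B = 8:00 am–8:15 am, 9:00 am–10:00 am.
11:15 am–11:45 am: entirely removed.

3:00 am–4:15 am, 5:30 am–6:30 am, 6:45 am–7:45 am, 8:00 am–8:15 am, 9:00 am–10:00 am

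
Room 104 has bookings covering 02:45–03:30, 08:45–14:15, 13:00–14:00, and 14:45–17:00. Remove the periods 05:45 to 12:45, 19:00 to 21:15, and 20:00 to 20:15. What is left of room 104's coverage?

02:45–03:30, 12:45–14:15, 14:45–17:00

A, merged: 02:45–03:30, 08:45–14:15, 14:45–17:00.
B, merged: 05:45–12:45, 19:00–21:15.
02:45–03:30 is untouched.
08:45–14:15 with B removed leaves 12:45–14:15.
14:45–17:00 is untouched.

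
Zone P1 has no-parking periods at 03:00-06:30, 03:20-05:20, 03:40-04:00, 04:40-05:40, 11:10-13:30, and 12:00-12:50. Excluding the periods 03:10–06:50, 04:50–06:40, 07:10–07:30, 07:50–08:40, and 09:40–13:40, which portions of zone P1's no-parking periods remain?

First set merges to 03:00–06:30, 11:10–13:30.
Second set merges to 03:10–06:50, 07:10–07:30, 07:50–08:40, 09:40–13:40.
03:00–06:30 with B removed leaves 03:00–03:10.
11:10–13:30 lies entirely inside B → drops out.

03:00–03:10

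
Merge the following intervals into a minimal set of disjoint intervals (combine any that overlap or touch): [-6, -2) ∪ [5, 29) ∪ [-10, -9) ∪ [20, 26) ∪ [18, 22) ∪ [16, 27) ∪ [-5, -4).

[-10, -9) ∪ [-6, -2) ∪ [5, 29)

Sort by start: [-10, -9), [-6, -2), [-5, -4), [5, 29), [16, 27), [18, 22), [20, 26).
[-6, -2) is disjoint → start new block.
[-5, -4) overlaps/touches [-6, -2) → extend to [-6, -2).
[5, 29) is disjoint → start new block.
[16, 27) overlaps/touches [5, 29) → extend to [5, 29).
[18, 22) overlaps/touches [5, 29) → extend to [5, 29).
[20, 26) overlaps/touches [5, 29) → extend to [5, 29).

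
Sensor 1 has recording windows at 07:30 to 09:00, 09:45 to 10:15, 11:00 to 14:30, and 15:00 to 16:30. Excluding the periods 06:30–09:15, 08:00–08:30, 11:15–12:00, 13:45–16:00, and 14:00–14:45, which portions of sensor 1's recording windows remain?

09:45–10:15, 11:00–11:15, 12:00–13:45, 16:00–16:30

Second set merges to 06:30–09:15, 11:15–12:00, 13:45–16:00.
07:30–09:00: entirely removed.
09:45–10:15: nothing removed.
11:00–14:30 \ B = 11:00–11:15, 12:00–13:45.
15:00–16:30 \ B = 16:00–16:30.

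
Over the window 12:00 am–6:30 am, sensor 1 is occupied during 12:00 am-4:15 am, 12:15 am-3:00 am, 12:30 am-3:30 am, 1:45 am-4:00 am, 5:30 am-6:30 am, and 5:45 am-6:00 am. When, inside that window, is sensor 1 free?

4:15 am–5:30 am

Covered (merged): 12:00 am–4:15 am, 5:30 am–6:30 am.
Uncovered inside 12:00 am–6:30 am: 4:15 am–5:30 am.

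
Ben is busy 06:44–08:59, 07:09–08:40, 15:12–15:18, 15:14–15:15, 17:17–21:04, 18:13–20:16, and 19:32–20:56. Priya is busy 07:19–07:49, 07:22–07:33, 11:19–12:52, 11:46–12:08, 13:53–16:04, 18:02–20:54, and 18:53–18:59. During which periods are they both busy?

First set merges to 06:44–08:59, 15:12–15:18, 17:17–21:04.
Second set merges to 07:19–07:49, 11:19–12:52, 13:53–16:04, 18:02–20:54.
06:44–08:59 overlaps B on 07:19–07:49.
15:12–15:18 overlaps B on 15:12–15:18.
17:17–21:04 overlaps B on 18:02–20:54.

07:19–07:49, 15:12–15:18, 18:02–20:54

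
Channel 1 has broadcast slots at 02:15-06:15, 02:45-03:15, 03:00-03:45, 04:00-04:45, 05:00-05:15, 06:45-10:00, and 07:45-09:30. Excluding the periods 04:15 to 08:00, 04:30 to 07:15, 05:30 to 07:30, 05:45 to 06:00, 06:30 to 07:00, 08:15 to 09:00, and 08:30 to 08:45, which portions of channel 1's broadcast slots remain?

02:15–04:15, 08:00–08:15, 09:00–10:00

Merge the first list: 02:15–06:15, 06:45–10:00.
Merge the second list: 04:15–08:00, 08:15–09:00.
02:15–06:15 with B removed leaves 02:15–04:15.
06:45–10:00 with B removed leaves 08:00–08:15, 09:00–10:00.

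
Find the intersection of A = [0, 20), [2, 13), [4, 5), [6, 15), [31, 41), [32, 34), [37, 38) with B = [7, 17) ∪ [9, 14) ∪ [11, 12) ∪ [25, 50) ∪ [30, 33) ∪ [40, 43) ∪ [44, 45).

[7, 17) ∪ [31, 41)

A, merged: [0, 20), [31, 41).
B, merged: [7, 17), [25, 50).
[0, 20) overlaps B on [7, 17).
[31, 41) overlaps B on [31, 41).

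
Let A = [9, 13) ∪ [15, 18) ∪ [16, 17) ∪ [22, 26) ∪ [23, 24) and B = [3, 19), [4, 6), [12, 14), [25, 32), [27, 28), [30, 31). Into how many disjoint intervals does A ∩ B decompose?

First set merges to [9, 13), [15, 18), [22, 26).
Second set merges to [3, 19), [25, 32).
A ∩ B = [9, 13), [15, 18), [25, 26).
That is 3 disjoint pieces.

3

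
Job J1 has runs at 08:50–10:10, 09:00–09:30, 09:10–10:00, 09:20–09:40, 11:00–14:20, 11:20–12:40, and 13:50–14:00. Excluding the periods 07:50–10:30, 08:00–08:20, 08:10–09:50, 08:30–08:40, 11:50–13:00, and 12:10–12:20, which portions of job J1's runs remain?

11:00–11:50, 13:00–14:20

A, merged: 08:50–10:10, 11:00–14:20.
B, merged: 07:50–10:30, 11:50–13:00.
08:50–10:10 lies entirely inside B → drops out.
11:00–14:20 with B removed leaves 11:00–11:50, 13:00–14:20.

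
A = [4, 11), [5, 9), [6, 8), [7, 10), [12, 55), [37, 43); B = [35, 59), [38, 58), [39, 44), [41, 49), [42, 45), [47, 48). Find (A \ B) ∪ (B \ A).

A, merged: [4, 11), [12, 55).
B, merged: [35, 59).
Only in the first: [4, 11), [12, 35).
Only in the second: [55, 59).
Together these are the periods covered by exactly one.

[4, 11) ∪ [12, 35) ∪ [55, 59)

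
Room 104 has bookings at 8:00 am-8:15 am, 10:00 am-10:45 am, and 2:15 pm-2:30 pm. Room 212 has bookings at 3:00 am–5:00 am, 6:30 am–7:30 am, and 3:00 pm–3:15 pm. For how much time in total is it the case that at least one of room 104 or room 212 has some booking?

A ∪ B = 3:00 am-5:00 am, 6:30 am-7:30 am, 8:00 am-8:15 am, 10:00 am-10:45 am, 2:15 pm-2:30 pm, 3:00 pm-3:15 pm.
Total: 2 h + 1 h + 15 min + 45 min + 15 min + 15 min = 4 h 30 min.

4 h 30 min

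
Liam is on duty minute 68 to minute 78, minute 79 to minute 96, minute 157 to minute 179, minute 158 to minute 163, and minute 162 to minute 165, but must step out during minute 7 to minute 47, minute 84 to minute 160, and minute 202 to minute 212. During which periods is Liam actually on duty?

minute 68 to minute 78, minute 79 to minute 84, minute 160 to minute 179

A, merged: minute 68 to minute 78, minute 79 to minute 96, minute 157 to minute 179.
minute 68 to minute 78: nothing removed.
minute 79 to minute 96 \ B = minute 79 to minute 84.
minute 157 to minute 179 \ B = minute 160 to minute 179.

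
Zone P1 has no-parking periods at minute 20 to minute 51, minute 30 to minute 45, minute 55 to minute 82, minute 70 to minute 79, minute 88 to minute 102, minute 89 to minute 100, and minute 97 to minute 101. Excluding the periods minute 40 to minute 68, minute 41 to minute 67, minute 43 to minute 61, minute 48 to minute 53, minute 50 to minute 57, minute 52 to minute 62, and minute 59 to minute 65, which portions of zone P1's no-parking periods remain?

minute 20 to minute 40, minute 68 to minute 82, minute 88 to minute 102

First set merges to minute 20 to minute 51, minute 55 to minute 82, minute 88 to minute 102.
Second set merges to minute 40 to minute 68.
minute 20 to minute 51 \ B = minute 20 to minute 40.
minute 55 to minute 82 \ B = minute 68 to minute 82.
minute 88 to minute 102: nothing removed.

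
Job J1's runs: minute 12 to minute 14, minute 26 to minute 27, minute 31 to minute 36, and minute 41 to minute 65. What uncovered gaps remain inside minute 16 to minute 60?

minute 16 to minute 26, minute 27 to minute 31, minute 36 to minute 41

The merged coverage is minute 12 to minute 14, minute 26 to minute 27, minute 31 to minute 36, minute 41 to minute 65.
Gaps within minute 16 to minute 60: minute 16 to minute 26, minute 27 to minute 31, minute 36 to minute 41.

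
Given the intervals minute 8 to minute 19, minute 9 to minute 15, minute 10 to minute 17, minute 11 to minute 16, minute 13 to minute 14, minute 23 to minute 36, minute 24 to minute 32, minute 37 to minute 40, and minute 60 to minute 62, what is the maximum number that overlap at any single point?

At minute 13, 5 of the intervals are simultaneously active.
No point has more.

5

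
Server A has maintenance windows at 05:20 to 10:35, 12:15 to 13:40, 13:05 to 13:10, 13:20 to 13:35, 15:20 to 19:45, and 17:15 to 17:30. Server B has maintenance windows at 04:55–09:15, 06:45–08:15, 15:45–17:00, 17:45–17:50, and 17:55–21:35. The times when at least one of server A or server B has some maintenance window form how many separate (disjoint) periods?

3

A, merged: 05:20–10:35, 12:15–13:40, 15:20–19:45.
B, merged: 04:55–09:15, 15:45–17:00, 17:45–17:50, 17:55–21:35.
A ∪ B = 04:55–10:35, 12:15–13:40, 15:20–21:35.
That is 3 disjoint pieces.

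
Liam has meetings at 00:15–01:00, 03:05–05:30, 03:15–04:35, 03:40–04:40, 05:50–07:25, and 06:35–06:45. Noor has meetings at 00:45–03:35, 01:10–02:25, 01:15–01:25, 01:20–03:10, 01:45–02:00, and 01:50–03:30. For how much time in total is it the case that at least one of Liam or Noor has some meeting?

6 h 50 min

First set merges to 00:15–01:00, 03:05–05:30, 05:50–07:25.
Second set merges to 00:45–03:35.
A ∪ B = 00:15–05:30, 05:50–07:25.
Total: 5 h 15 min + 1 h 35 min = 6 h 50 min.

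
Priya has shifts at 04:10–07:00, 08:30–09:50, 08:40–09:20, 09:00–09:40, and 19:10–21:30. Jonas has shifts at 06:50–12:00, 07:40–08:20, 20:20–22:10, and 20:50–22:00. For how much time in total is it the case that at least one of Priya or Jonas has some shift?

10 h 50 min

Merge the first list: 04:10-07:00, 08:30-09:50, 19:10-21:30.
Merge the second list: 06:50-12:00, 20:20-22:10.
A ∪ B = 04:10-12:00, 19:10-22:10.
Total: 7 h 50 min + 3 h = 10 h 50 min.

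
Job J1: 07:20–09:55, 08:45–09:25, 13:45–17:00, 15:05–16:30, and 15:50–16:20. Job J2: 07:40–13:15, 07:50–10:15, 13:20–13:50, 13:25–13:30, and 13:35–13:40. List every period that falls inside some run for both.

07:40–09:55, 13:45–13:50

A, merged: 07:20–09:55, 13:45–17:00.
B, merged: 07:40–13:15, 13:20–13:50.
07:20–09:55 overlaps B on 07:40–09:55.
13:45–17:00 overlaps B on 13:45–13:50.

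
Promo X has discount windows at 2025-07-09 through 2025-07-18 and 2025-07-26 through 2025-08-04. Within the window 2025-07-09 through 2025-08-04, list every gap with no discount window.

The merged coverage is 2025-07-09 through 2025-07-18, 2025-07-26 through 2025-08-04.
Uncovered inside 2025-07-09 through 2025-08-04: 2025-07-19 through 2025-07-25.

2025-07-19 through 2025-07-25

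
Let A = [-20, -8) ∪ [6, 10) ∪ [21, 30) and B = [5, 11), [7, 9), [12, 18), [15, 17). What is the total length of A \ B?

B, merged: [5, 11), [12, 18).
A \ B = [-20, -8), [21, 30).
Total: 12 + 9 = 21.

21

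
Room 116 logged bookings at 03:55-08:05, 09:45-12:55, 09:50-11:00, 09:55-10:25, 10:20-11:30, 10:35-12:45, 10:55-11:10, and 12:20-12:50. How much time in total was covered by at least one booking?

Merged: 03:55–08:05, 09:45–12:55.
Lengths: 4 h 10 min + 3 h 10 min = 7 h 20 min.

7 h 20 min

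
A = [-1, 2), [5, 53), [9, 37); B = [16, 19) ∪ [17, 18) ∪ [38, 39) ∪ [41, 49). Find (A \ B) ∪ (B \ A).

[-1, 2) ∪ [5, 16) ∪ [19, 38) ∪ [39, 41) ∪ [49, 53)

Merge the first list: [-1, 2), [5, 53).
Merge the second list: [16, 19), [38, 39), [41, 49).
A but not B: [-1, 2), [5, 16), [19, 38), [39, 41), [49, 53).
B but not A: none.
Combining gives A △ B.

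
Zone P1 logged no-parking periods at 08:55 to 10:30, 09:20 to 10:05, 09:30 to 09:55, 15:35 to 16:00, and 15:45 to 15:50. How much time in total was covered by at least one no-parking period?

Merged: 08:55–10:30, 15:35–16:00.
Lengths: 1 h 35 min + 25 min = 2 h.

2 h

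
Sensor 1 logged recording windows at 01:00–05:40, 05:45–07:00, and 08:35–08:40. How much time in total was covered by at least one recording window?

6 h

Merged: 01:00-05:40, 05:45-07:00, 08:35-08:40.
Lengths: 4 h 40 min + 1 h 15 min + 5 min = 6 h.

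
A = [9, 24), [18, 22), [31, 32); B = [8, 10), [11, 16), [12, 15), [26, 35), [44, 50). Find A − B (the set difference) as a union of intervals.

[10, 11) ∪ [16, 24)

A, merged: [9, 24), [31, 32).
B, merged: [8, 10), [11, 16), [26, 35), [44, 50).
[9, 24) \ B = [10, 11), [16, 24).
[31, 32): entirely removed.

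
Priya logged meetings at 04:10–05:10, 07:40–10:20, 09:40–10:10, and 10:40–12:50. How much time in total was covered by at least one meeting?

5 h 50 min

Merged: 04:10–05:10, 07:40–10:20, 10:40–12:50.
Lengths: 1 h + 2 h 40 min + 2 h 10 min = 5 h 50 min.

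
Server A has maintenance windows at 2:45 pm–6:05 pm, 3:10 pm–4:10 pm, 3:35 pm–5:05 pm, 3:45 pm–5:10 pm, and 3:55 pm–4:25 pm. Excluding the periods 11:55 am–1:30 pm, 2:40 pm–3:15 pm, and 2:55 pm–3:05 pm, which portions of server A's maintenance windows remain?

3:15 pm–6:05 pm

Merge the first list: 2:45 pm–6:05 pm.
Merge the second list: 11:55 am–1:30 pm, 2:40 pm–3:15 pm.
2:45 pm–6:05 pm minus B → 3:15 pm–6:05 pm.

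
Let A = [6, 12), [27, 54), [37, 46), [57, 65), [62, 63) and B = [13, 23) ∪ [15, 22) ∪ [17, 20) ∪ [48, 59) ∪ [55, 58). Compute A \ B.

[6, 12) ∪ [27, 48) ∪ [59, 65)

First set merges to [6, 12), [27, 54), [57, 65).
Second set merges to [13, 23), [48, 59).
[6, 12): no B overlap → unchanged.
[27, 54) minus B → [27, 48).
[57, 65) minus B → [59, 65).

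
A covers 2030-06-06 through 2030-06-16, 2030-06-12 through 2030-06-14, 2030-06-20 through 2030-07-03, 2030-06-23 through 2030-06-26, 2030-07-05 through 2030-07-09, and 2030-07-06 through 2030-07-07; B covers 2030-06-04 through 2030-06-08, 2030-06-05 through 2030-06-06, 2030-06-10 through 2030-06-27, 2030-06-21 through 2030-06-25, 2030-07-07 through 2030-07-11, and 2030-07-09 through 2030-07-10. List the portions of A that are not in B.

2030-06-09 through 2030-06-09, 2030-06-28 through 2030-07-03, 2030-07-05 through 2030-07-06

First set merges to 2030-06-06 through 2030-06-16, 2030-06-20 through 2030-07-03, 2030-07-05 through 2030-07-09.
Second set merges to 2030-06-04 through 2030-06-08, 2030-06-10 through 2030-06-27, 2030-07-07 through 2030-07-11.
2030-06-06 through 2030-06-16 minus B → 2030-06-09 through 2030-06-09.
2030-06-20 through 2030-07-03 minus B → 2030-06-28 through 2030-07-03.
2030-07-05 through 2030-07-09 minus B → 2030-07-05 through 2030-07-06.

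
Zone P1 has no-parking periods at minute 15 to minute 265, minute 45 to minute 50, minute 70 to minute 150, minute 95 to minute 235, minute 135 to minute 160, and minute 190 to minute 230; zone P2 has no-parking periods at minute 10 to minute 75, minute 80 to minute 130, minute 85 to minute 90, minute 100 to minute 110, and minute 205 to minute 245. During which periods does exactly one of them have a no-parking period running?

First set merges to minute 15 to minute 265.
Second set merges to minute 10 to minute 75, minute 80 to minute 130, minute 205 to minute 245.
A but not B: minute 75 to minute 80, minute 130 to minute 205, minute 245 to minute 265.
B but not A: minute 10 to minute 15.
Combining gives A △ B.

minute 10 to minute 15, minute 75 to minute 80, minute 130 to minute 205, minute 245 to minute 265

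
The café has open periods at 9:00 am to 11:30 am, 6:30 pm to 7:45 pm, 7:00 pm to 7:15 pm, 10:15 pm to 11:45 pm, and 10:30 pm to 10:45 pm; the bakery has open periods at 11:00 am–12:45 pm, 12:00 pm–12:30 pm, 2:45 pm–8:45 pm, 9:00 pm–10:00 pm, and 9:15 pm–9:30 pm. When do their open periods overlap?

11:00 am–11:30 am, 6:30 pm–7:45 pm

Merge the first list: 9:00 am–11:30 am, 6:30 pm–7:45 pm, 10:15 pm–11:45 pm.
Merge the second list: 11:00 am–12:45 pm, 2:45 pm–8:45 pm, 9:00 pm–10:00 pm.
9:00 am–11:30 am meets the second set on 11:00 am–11:30 am.
6:30 pm–7:45 pm meets the second set on 6:30 pm–7:45 pm.
10:15 pm–11:45 pm: no overlap with the second set.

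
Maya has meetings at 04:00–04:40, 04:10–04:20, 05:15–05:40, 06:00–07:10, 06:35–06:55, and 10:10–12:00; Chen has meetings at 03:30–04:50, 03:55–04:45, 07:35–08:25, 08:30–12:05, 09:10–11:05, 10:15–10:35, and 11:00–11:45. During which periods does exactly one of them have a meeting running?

03:30-04:00, 04:40-04:50, 05:15-05:40, 06:00-07:10, 07:35-08:25, 08:30-10:10, 12:00-12:05

A, merged: 04:00-04:40, 05:15-05:40, 06:00-07:10, 10:10-12:00.
B, merged: 03:30-04:50, 07:35-08:25, 08:30-12:05.
Only in the first: 05:15-05:40, 06:00-07:10.
Only in the second: 03:30-04:00, 04:40-04:50, 07:35-08:25, 08:30-10:10, 12:00-12:05.
Together these are the periods covered by exactly one.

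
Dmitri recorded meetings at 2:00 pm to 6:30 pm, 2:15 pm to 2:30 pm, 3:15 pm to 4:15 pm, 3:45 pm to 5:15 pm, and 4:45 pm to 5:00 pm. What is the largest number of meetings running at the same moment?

3

At 3:45 pm, 3 of the intervals are simultaneously active.
No point has more.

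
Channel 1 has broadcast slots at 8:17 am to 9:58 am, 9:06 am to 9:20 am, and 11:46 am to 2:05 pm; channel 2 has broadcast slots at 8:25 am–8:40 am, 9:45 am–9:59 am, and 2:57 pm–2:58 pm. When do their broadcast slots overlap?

8:25 am–8:40 am, 9:45 am–9:58 am

Merge the first list: 8:17 am–9:58 am, 11:46 am–2:05 pm.
8:17 am–9:58 am meets the second set on 8:25 am–8:40 am, 9:45 am–9:58 am.
11:46 am–2:05 pm: no overlap with the second set.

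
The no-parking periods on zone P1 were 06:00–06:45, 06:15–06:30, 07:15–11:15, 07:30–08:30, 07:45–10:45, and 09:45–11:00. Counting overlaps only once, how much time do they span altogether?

4 h 45 min

Merged: 06:00–06:45, 07:15–11:15.
Lengths: 45 min + 4 h = 4 h 45 min.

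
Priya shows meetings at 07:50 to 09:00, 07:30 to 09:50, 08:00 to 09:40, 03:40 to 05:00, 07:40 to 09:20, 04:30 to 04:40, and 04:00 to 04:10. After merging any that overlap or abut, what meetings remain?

03:40–05:00, 07:30–09:50

Sort by start: 03:40–05:00, 04:00–04:10, 04:30–04:40, 07:30–09:50, 07:40–09:20, 07:50–09:00, 08:00–09:40.
04:00–04:10 overlaps/touches 03:40–05:00 → extend to 03:40–05:00.
04:30–04:40 overlaps/touches 03:40–05:00 → extend to 03:40–05:00.
07:30–09:50 is disjoint → start new block.
07:40–09:20 overlaps/touches 07:30–09:50 → extend to 07:30–09:50.
07:50–09:00 overlaps/touches 07:30–09:50 → extend to 07:30–09:50.
08:00–09:40 overlaps/touches 07:30–09:50 → extend to 07:30–09:50.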